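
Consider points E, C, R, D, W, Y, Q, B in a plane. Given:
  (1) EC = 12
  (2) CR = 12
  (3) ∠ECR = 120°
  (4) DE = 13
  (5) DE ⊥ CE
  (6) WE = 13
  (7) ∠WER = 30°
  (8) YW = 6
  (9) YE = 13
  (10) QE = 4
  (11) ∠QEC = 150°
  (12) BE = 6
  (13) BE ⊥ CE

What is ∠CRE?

Step 1: By the law of cosines on triangle RCE: RE² = 12² + 12² − 2·12·12·cos(120°) = 432, so RE = 12·√3.
Step 2: By the inverse law of cosines on triangle CRE: cos(∠CRE) = (12² + (12·√3)² − 12²) / (2·12·12·√3) = 432/498.83 = 0.866, so ∠CRE = 30°.

Therefore, the measure of angle ∠CRE = 30°.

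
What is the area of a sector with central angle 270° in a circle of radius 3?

Sector area = π(3²)(3/4) = 27*pi/4

27*pi/4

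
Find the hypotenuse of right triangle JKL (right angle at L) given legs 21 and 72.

In a right triangle, the square of the hypotenuse equals the sum of the squares of the two legs.
The legs are 21 and 72, so the hypotenuse = sqrt(441 + 5184) = sqrt(5625) = 75.

75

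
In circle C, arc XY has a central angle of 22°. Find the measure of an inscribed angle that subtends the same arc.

By the inscribed angle theorem, the inscribed angle is half the central angle.
Inscribed angle = 22° / 2 = 11°

11°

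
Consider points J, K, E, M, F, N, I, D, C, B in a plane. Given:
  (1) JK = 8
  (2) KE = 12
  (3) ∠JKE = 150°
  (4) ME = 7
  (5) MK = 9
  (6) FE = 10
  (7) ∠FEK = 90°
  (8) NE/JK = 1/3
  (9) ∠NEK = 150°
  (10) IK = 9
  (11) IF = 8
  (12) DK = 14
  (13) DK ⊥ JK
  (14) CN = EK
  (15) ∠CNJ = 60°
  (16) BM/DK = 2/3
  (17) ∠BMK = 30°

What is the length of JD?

Step 1: By the law of cosines on triangle JKD: JD² = 8² + 14² − 2·8·14·cos(90°) = 260, so JD = 2·√65.

Therefore, the length of JD = 2·√65.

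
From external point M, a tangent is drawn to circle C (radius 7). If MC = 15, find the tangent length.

Let T be the point of tangency. Then CT ⊥ MT (radius ⊥ tangent).
In right triangle CTM: CM² = CT² + MT²
15² = 7² + MT²
MT² = 176, MT = 4*sqrt(11)

4*sqrt(11)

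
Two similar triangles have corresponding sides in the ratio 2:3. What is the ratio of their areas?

Area scales with the square of linear dimensions. If every length is multiplied by 2/3, then the area is multiplied by (2/3)^2 = 4/9.
The area ratio is 4:9.

4:9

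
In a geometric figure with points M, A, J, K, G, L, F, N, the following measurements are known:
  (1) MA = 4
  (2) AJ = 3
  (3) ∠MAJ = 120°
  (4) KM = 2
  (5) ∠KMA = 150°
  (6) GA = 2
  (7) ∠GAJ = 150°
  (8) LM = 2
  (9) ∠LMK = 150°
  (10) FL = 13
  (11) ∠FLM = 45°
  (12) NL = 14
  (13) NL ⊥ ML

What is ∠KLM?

Step 1: By the law of cosines on triangle LMK: LK² = 2² + 2² − 2·2·2·cos(150°) = 14.93, so LK ≈ 3.86.
Step 2: By the inverse law of cosines on triangle KLM: cos(∠KLM) = (3.86² + 2² − 2²) / (2·3.86·2) = 14.93/15.45 = 0.9659, so ∠KLM = 15°.

Therefore, the measure of angle ∠KLM = 15°.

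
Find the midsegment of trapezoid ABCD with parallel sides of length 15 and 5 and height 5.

midsegment = (15 + 5) / 2 = 20 / 2 = 10

10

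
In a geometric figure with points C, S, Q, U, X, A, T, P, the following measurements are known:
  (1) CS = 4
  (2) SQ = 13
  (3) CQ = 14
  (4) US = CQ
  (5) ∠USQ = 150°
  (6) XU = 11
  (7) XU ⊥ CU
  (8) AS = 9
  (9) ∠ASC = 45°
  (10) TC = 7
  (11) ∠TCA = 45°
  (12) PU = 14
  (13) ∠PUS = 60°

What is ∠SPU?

From the given relations: US = CQ = 14.
Step 1: By the law of cosines on triangle PUS: PS² = 14² + 14² − 2·14·14·cos(60°) = 196, so PS = 14.
Step 2: By the inverse law of cosines on triangle SPU: cos(∠SPU) = (14² + 14² − 14²) / (2·14·14) = 196/392 = 0.5, so ∠SPU = 60°.

Therefore, the measure of angle ∠SPU = 60°.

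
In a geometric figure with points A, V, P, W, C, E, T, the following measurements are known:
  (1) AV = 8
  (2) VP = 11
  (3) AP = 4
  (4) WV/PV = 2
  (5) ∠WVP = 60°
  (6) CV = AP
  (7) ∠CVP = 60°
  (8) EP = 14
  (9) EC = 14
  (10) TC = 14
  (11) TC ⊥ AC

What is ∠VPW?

From the given relations: WV = 2·PV = 2·11 = 22.
Step 1: By the law of cosines on triangle PVW: PW² = 11² + 22² − 2·11·22·cos(60°) = 363, so PW = 11·√3.
Step 2: By the inverse law of cosines on triangle VPW: cos(∠VPW) = (11² + (11·√3)² − 22²) / (2·11·11·√3) = 0/419.16 = 0, so ∠VPW = 90°.

Therefore, the measure of angle ∠VPW = 90°.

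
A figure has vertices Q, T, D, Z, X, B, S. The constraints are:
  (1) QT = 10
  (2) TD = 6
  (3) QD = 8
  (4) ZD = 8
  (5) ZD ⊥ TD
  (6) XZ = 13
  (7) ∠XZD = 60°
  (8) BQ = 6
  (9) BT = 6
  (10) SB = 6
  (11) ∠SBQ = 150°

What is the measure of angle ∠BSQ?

Step 1: By the law of cosines on triangle SBQ: SQ² = 6² + 6² − 2·6·6·cos(150°) = 134.35, so SQ ≈ 11.59.
Step 2: By the inverse law of cosines on triangle BSQ: cos(∠BSQ) = (6² + 11.59² − 6²) / (2·6·11.59) = 134.35/139.09 = 0.9659, so ∠BSQ = 15°.

Therefore, the measure of angle ∠BSQ = 15°.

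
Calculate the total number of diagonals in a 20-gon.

Each of the 20 vertices connects to 17 non-adjacent vertices via diagonals.
Total connections = 20 × 17 = 340, but each diagonal is counted twice.
Number of diagonals = 340 / 2 = 170.

170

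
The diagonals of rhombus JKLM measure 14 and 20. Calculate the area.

Area of a rhombus = (d1 * d2) / 2
Area = (14 * 20) / 2
Area = 280 / 2
Area = 140

140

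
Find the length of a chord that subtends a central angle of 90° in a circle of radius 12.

Chord length = 2r sin(θ/2)
= 2 × 12 × sin(90°/2)
= 2 × 12 × sin(45°)
= 12*sqrt(2)

12*sqrt(2)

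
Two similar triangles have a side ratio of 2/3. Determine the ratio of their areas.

The ratio of areas of similar triangles equals the square of the side ratio.
Side ratio = 2:3
Area ratio = (2/3)^2 = 4/9 = 4:9

4:9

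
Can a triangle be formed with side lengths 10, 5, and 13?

Sort the sides: 5, 10, 13.
It suffices to check that the sum of the two smallest exceeds the largest:
5 + 10 = 15 > 13. ✓
Yes, a valid triangle can be formed.

Yes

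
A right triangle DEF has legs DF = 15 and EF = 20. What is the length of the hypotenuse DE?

DE = sqrt(15^2 + 20^2) = sqrt(625) = 25

25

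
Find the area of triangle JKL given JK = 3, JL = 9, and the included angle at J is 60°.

When two sides and the included angle are known, the area formula is (1/2)ab sin(C).
The height from one side to the opposite vertex is 9 sin(60°) = 9*sqrt(3)/2.
Area = (1/2) * 3 * 9*sqrt(3)/2 = 27*sqrt(3)/4.

27*sqrt(3)/4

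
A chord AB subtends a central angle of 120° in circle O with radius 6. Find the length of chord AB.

Chord = 2(6) sin(60°) = 6*sqrt(3)

6*sqrt(3)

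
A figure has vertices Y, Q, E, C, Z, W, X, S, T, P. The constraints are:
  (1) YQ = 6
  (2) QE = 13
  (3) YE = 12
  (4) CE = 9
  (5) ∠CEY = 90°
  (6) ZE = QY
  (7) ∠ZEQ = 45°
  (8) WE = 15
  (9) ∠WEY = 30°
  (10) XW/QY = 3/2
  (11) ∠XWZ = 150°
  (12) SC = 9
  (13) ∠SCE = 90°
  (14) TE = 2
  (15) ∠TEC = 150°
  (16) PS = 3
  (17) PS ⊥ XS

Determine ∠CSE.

Step 1: By the law of cosines on triangle SCE: SE² = 9² + 9² − 2·9·9·cos(90°) = 162, so SE = 9·√2.
Step 2: By the inverse law of cosines on triangle CSE: cos(∠CSE) = (9² + (9·√2)² − 9²) / (2·9·9·√2) = 162/229.1 = 0.7071, so ∠CSE = 45°.

Therefore, the measure of angle ∠CSE = 45°.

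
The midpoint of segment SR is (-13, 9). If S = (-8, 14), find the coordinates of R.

Using the midpoint formula: M = ((x1 + x2)/2, (y1 + y2)/2)
We know M = (-13, 9) and S = (-8, 14)
For x: -13 = (-8 + x2)/2, so x2 = 2*-13 - -8 = -18
For y: 9 = (14 + y2)/2, so y2 = 2*9 - 14 = 4
R = (-18, 4)

(-18, 4)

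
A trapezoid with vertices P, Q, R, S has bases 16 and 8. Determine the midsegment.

midsegment = (16 + 8) / 2 = 24 / 2 = 12

12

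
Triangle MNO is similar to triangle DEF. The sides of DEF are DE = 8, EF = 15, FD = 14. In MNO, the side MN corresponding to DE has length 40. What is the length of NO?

k = 40/8 = 5. NO = 5 * 15 = 75.

75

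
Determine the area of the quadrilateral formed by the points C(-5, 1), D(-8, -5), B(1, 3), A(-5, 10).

Using the Shoelace formula for a quadrilateral (vertices in order):
Area = (1/2)|sum of (x_i * y_(i+1) - x_(i+1) * y_i)|
Terms: (-5*-5 - -8*1) = 33, (-8*3 - 1*-5) = -19, (1*10 - -5*3) = 25, (-5*1 - -5*10) = 45
Sum = 84
Area = (1/2)(84) = 42

42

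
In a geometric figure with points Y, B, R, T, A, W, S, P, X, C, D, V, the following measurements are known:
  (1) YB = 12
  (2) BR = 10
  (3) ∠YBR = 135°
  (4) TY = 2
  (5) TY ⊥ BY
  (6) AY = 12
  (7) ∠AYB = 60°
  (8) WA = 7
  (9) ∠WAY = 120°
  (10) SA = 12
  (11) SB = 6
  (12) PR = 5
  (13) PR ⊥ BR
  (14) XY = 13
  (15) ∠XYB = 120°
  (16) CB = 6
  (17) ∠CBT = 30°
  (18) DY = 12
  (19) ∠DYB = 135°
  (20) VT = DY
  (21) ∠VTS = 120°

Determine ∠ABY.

Step 1: By the law of cosines on triangle BYA: BA² = 12² + 12² − 2·12·12·cos(60°) = 144, so BA = 12.
Step 2: By the inverse law of cosines on triangle ABY: cos(∠ABY) = (12² + 12² − 12²) / (2·12·12) = 144/288 = 0.5, so ∠ABY = 60°.

Therefore, the measure of angle ∠ABY = 60°.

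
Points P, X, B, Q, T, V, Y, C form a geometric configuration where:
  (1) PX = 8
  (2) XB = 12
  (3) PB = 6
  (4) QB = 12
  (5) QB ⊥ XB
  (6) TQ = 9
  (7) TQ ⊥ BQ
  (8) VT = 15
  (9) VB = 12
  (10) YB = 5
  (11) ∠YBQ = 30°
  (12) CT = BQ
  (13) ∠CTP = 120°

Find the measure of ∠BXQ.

Step 1: By the law of cosines on triangle XBQ: XQ² = 12² + 12² − 2·12·12·cos(90°) = 288, so XQ = 12·√2.
Step 2: By the inverse law of cosines on triangle BXQ: cos(∠BXQ) = (12² + (12·√2)² − 12²) / (2·12·12·√2) = 288/407.29 = 0.7071, so ∠BXQ = 45°.

Therefore, the measure of angle ∠BXQ = 45°.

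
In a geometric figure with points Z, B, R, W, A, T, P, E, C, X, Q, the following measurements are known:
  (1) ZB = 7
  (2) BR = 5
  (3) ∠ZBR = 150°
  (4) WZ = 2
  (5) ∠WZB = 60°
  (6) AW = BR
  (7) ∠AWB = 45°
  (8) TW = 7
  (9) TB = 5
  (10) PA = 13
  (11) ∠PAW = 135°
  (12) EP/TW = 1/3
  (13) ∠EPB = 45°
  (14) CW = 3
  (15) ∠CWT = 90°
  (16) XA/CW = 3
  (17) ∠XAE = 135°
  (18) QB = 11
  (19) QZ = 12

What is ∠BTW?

Step 1: By the law of cosines on triangle BZW: BW² = 7² + 2² − 2·7·2·cos(60°) = 39, so BW = √39.
Step 2: By the inverse law of cosines on triangle BTW: cos(∠BTW) = (5² + 7² − √39²) / (2·5·7) = 35/70 = 0.5, so ∠BTW = 60°.

Therefore, the measure of angle ∠BTW = 60°.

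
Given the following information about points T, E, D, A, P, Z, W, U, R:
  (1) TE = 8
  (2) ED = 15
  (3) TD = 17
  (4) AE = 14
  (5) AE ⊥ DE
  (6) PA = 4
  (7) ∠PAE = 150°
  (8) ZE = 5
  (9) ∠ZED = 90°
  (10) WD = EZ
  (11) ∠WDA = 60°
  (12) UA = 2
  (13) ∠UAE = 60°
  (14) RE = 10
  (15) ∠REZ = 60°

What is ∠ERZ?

Step 1: By the law of cosines on triangle REZ: RZ² = 10² + 5² − 2·10·5·cos(60°) = 75, so RZ = 5·√3.
Step 2: By the inverse law of cosines on triangle ERZ: cos(∠ERZ) = (10² + (5·√3)² − 5²) / (2·10·5·√3) = 150/173.21 = 0.866, so ∠ERZ = 30°.

Therefore, the measure of angle ∠ERZ = 30°.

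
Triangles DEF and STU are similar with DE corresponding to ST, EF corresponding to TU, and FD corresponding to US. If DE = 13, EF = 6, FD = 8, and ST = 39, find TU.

Similar triangles have proportional sides. Setting up the proportion:
ST / DE = TU / EF
39 / 13 = TU / 6
TU = 6 * 39 / 13 = 18.

18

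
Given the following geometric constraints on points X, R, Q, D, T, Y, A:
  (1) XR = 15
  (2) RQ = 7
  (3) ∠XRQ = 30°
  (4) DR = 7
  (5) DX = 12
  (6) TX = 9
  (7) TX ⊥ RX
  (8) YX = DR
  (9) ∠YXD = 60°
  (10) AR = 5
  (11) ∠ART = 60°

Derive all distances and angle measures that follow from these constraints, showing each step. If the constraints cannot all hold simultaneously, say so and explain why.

The constraints are consistent.

From the given relations:
  YX = DR = 7

Step 1: From XR = 15, RQ = 7, and ∠XRQ = 30°, by the law of cosines:
  XQ² = XR² + RQ² - 2·XR·RQ·cos(30°) = 225 + 49 - 181.9 = 92.13
  XQ ≈ 9.6

Step 2: From RX = 15, XT = 9, and ∠RXT = 90°, by the law of cosines:
  RT² = RX² + XT² - 2·RX·XT·cos(90°) = 225 + 81 - 0 = 306
  RT = 3·√34

Step 3: From DX = 12, XY = 7, and ∠DXY = 60°, by the law of cosines:
  DY² = DX² + XY² - 2·DX·XY·cos(60°) = 144 + 49 - 84 = 109
  DY = √109

Step 4: From XD = 12, XR = 15, DR = 7, by the inverse law of cosines:
  cos(∠DXR) = (XD² + XR² - DR²) / (2·XD·XR)
  ∠DXR = 27.27°

Step 5: From RD = 7, RX = 15, DX = 12, by the inverse law of cosines:
  cos(∠DRX) = (RD² + RX² - DX²) / (2·RD·RX)
  ∠DRX = 51.75°

Step 6: From DR = 7, DX = 12, RX = 15, by the inverse law of cosines:
  cos(∠RDX) = (DR² + DX² - RX²) / (2·DR·DX)
  ∠RDX = 100.98°

Step 7: From TR = 3·√34, RA = 5, and ∠TRA = 60°, by the law of cosines:
  TA² = TR² + RA² - 2·TR·RA·cos(60°) = 306 + 25 - 87.46 = 243.5
  TA ≈ 15.61

Step 8: From XQ = 9.6, XR = 15, QR = 7, by the inverse law of cosines:
  cos(∠QXR) = (XQ² + XR² - QR²) / (2·XQ·XR)
  ∠QXR = 21.39°

Step 9: From RT = 3·√34, RX = 15, TX = 9, by the inverse law of cosines:
  cos(∠TRX) = (RT² + RX² - TX²) / (2·RT·RX)
  ∠TRX = 30.96°

Step 10: From QR = 7, QX = 9.6, RX = 15, by the inverse law of cosines:
  cos(∠RQX) = (QR² + QX² - RX²) / (2·QR·QX)
  ∠RQX = 128.61°

Step 11: From DX = 12, DY = √109, XY = 7, by the inverse law of cosines:
  cos(∠XDY) = (DX² + DY² - XY²) / (2·DX·DY)
  ∠XDY = 35.5°

Step 12: From TR = 3·√34, TX = 9, RX = 15, by the inverse law of cosines:
  cos(∠RTX) = (TR² + TX² - RX²) / (2·TR·TX)
  ∠RTX = 59.04°

Step 13: From YD = √109, YX = 7, DX = 12, by the inverse law of cosines:
  cos(∠DYX) = (YD² + YX² - DX²) / (2·YD·YX)
  ∠DYX = 84.5°

Step 14: From TA = 15.61, TR = 3·√34, AR = 5, by the inverse law of cosines:
  cos(∠ATR) = (TA² + TR² - AR²) / (2·TA·TR)
  ∠ATR = 16.11°

Step 15: From AR = 5, AT = 15.61, RT = 3·√34, by the inverse law of cosines:
  cos(∠RAT) = (AR² + AT² - RT²) / (2·AR·AT)
  ∠RAT = 103.89°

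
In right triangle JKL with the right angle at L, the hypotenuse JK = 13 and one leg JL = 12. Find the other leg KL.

By the Pythagorean theorem: KL^2 = JK^2 - JL^2
KL^2 = 13^2 - 12^2 = 169 - 144 = 25
KL = sqrt(25) = 5

5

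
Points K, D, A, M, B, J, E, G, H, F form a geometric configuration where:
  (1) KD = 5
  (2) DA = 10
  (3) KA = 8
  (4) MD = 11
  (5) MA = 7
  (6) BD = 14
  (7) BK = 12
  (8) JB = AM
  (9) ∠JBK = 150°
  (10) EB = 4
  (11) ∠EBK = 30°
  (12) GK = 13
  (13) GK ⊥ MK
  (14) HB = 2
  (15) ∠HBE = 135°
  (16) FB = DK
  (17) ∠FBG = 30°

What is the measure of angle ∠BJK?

From the given relations: JB = AM = 7.
Step 1: By the law of cosines on triangle JBK: JK² = 7² + 12² − 2·7·12·cos(150°) = 338.49, so JK ≈ 18.4.
Step 2: By the inverse law of cosines on triangle BJK: cos(∠BJK) = (7² + 18.4² − 12²) / (2·7·18.4) = 243.49/257.57 = 0.9453, so ∠BJK = 19.03°.

Therefore, the measure of angle ∠BJK = 19.03°.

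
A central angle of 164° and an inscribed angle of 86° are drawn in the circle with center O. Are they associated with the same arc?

By the inscribed angle theorem, the inscribed angle for a central angle of 164° should be 164° / 2 = 82°.
The given inscribed angle is 86°, which does not equal 82°.
Therefore, no, they do not correspond to the same arc.

No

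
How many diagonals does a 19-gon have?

Total line segments between 19 vertices = C(19,2) = 171.
Subtract the 19 sides: 171 - 19 = 152 diagonals.

152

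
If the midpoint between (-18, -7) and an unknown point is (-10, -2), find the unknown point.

Using the midpoint formula: M = ((x1 + x2)/2, (y1 + y2)/2)
We know M = (-10, -2) and C = (-18, -7)
For x: -10 = (-18 + x2)/2, so x2 = 2*-10 - -18 = -2
For y: -2 = (-7 + y2)/2, so y2 = 2*-2 - -7 = 3
A = (-2, 3)

(-2, 3)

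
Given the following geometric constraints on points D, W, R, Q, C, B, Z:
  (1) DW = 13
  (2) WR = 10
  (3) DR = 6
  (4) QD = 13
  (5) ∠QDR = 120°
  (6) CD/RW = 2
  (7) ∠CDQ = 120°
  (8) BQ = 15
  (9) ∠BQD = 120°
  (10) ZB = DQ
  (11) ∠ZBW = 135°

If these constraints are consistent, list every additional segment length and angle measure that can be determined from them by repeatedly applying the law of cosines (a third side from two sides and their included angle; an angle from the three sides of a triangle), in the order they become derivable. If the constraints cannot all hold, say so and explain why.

The constraints are consistent. Derivable facts, in order:
After 1 step:
- DB ≈ 24.27
- QC ≈ 28.79
- RQ ≈ 16.82
- ∠DRW = 105.96°
- ∠DWR = 26.34°
- ∠RDW = 47.7°
After 2 steps:
- ∠BDQ = 32.36°
- ∠CQD = 36.98°
- ∠DBQ = 27.64°
- ∠DCQ = 23.02°
- ∠DQR = 17.99°
- ∠DRQ = 42.01°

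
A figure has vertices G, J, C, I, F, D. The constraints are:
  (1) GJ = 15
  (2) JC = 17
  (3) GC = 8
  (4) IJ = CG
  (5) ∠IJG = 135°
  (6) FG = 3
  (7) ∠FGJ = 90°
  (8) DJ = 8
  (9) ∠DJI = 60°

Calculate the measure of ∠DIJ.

From the given relations: IJ = CG = 8.
Step 1: By the law of cosines on triangle IJD: ID² = 8² + 8² − 2·8·8·cos(60°) = 64, so ID = 8.
Step 2: By the inverse law of cosines on triangle DIJ: cos(∠DIJ) = (8² + 8² − 8²) / (2·8·8) = 64/128 = 0.5, so ∠DIJ = 60°.

Therefore, the measure of angle ∠DIJ = 60°.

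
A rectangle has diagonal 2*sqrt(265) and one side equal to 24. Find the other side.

b = sqrt(d^2 - a^2) = sqrt(1060 - 576) = sqrt(484) = 22

22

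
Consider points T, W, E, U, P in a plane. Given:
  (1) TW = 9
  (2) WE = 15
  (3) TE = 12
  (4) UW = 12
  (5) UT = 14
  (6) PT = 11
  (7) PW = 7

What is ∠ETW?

Step 1: By the inverse law of cosines on triangle ETW: cos(∠ETW) = (12² + 9² − 15²) / (2·12·9) = 0/216 = 0, so ∠ETW = 90°.

Therefore, the measure of angle ∠ETW = 90°.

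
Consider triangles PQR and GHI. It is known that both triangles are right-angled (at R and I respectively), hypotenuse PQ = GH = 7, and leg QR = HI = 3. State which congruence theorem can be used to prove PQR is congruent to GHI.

Consider the given information: both triangles are right-angled (at R and I respectively), hypotenuse PQ = GH = 7, and leg QR = HI = 3
This is not SSS or SAS: SSS requires all three pairs of sides, but we don't have that. SAS requires two sides and the included angle between them.
The correct criterion is HL. The hypotenuse and one leg of two right triangles are equal (Hypotenuse-Leg).

HL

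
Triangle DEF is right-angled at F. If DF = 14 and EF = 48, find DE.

In a right triangle, the square of the hypotenuse equals the sum of the squares of the two legs.
The legs are 14 and 48, so the hypotenuse = sqrt(196 + 2304) = sqrt(2500) = 50.

50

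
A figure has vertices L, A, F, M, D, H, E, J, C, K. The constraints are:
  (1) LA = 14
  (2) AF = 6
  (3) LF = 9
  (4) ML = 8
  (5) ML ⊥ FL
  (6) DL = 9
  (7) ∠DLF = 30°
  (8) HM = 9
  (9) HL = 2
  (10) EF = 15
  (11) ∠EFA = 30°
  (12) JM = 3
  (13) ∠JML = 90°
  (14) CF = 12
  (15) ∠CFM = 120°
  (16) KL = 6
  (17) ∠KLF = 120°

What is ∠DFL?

Step 1: By the law of cosines on triangle FLD: FD² = 9² + 9² − 2·9·9·cos(30°) = 21.7, so FD ≈ 4.66.
Step 2: By the inverse law of cosines on triangle DFL: cos(∠DFL) = (4.66² + 9² − 9²) / (2·4.66·9) = 21.7/83.86 = 0.2588, so ∠DFL = 75°.

Therefore, the measure of angle ∠DFL = 75°.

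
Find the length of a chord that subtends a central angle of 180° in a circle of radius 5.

Drop a perpendicular from the center to the chord, bisecting both the chord and the central angle.
Each half-chord = r sin(θ/2) = 5 sin(90°).
The full chord = 2 × 5 × sin(90°) = 10.

10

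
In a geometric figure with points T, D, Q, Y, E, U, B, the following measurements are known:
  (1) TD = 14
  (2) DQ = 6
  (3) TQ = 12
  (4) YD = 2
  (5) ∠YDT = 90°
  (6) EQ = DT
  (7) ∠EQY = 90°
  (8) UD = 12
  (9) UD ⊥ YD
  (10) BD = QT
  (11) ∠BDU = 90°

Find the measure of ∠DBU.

From the given relations: BD = QT = 12.
Step 1: By the law of cosines on triangle BDU: BU² = 12² + 12² − 2·12·12·cos(90°) = 288, so BU = 12·√2.
Step 2: By the inverse law of cosines on triangle DBU: cos(∠DBU) = (12² + (12·√2)² − 12²) / (2·12·12·√2) = 288/407.29 = 0.7071, so ∠DBU = 45°.

Therefore, the measure of angle ∠DBU = 45°.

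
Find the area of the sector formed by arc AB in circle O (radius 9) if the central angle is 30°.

Sector area = πr² × θ/360
= π × 9² × 1/12
= π × 81 × 1/12
= 27*pi/4

27*pi/4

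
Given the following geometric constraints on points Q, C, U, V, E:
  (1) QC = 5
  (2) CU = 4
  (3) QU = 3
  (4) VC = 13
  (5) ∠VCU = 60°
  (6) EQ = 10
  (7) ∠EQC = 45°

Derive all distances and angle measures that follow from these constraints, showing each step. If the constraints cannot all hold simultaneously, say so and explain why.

The constraints are consistent.

Step 1: From CQ = 5, QE = 10, and ∠CQE = 45°, by the law of cosines:
  CE² = CQ² + QE² - 2·CQ·QE·cos(45°) = 25 + 100 - 70.71 = 54.29
  CE ≈ 7.37

Step 2: From UC = 4, CV = 13, and ∠UCV = 60°, by the law of cosines:
  UV² = UC² + CV² - 2·UC·CV·cos(60°) = 16 + 169 - 52 = 133
  UV = √133

Step 3: From QC = 5, QU = 3, CU = 4, by the inverse law of cosines:
  cos(∠CQU) = (QC² + QU² - CU²) / (2·QC·QU)
  ∠CQU = 53.13°

Step 4: From CQ = 5, CU = 4, QU = 3, by the inverse law of cosines:
  cos(∠QCU) = (CQ² + CU² - QU²) / (2·CQ·CU)
  ∠QCU = 36.87°

Step 5: From UC = 4, UQ = 3, CQ = 5, by the inverse law of cosines:
  cos(∠CUQ) = (UC² + UQ² - CQ²) / (2·UC·UQ)
  ∠CUQ = 90°

Step 6: From CE = 7.37, CQ = 5, EQ = 10, by the inverse law of cosines:
  cos(∠ECQ) = (CE² + CQ² - EQ²) / (2·CE·CQ)
  ∠ECQ = 106.32°

Step 7: From UC = 4, UV = √133, CV = 13, by the inverse law of cosines:
  cos(∠CUV) = (UC² + UV² - CV²) / (2·UC·UV)
  ∠CUV = 102.52°

Step 8: From VC = 13, VU = √133, CU = 4, by the inverse law of cosines:
  cos(∠CVU) = (VC² + VU² - CU²) / (2·VC·VU)
  ∠CVU = 17.48°

Step 9: From EC = 7.37, EQ = 10, CQ = 5, by the inverse law of cosines:
  cos(∠CEQ) = (EC² + EQ² - CQ²) / (2·EC·EQ)
  ∠CEQ = 28.68°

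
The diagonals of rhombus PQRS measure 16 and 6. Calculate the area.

Area = (16 * 6) / 2 = 96 / 2 = 48

48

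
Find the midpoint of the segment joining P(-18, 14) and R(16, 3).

M = ((x₁ + x₂)/2, (y₁ + y₂)/2)
= ((-18 + 16)/2, (14 + 3)/2)
= (-2/2, 17/2) = (-1, 17/2)

(-1, 17/2)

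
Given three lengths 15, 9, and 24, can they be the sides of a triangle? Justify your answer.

The longest side is 24. The other two sides sum to 9 + 15 = 24.
Since 24 ≤ 24, the two shorter sides cannot reach around to close the triangle.

No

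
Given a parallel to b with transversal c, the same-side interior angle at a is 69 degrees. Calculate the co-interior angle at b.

Co-interior (same-side interior) angles are between the parallel lines on the same side of the transversal.
Unlike corresponding or alternate interior angles, they are supplementary rather than equal.
So the angle = 180 - 69 = 111 degrees.

111 degrees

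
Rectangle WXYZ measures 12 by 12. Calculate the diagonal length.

A rectangle's diagonal splits it into two right triangles, with the diagonal as the hypotenuse.
By the Pythagorean theorem, d^2 = 12^2 + 12^2 = 288.
Therefore d = sqrt(288) = 12*sqrt(2).

12*sqrt(2)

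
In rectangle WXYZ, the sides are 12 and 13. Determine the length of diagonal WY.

Using the Pythagorean theorem:
d² = 12² + 13² = 144 + 169 = 313
d = sqrt(313)

sqrt(313)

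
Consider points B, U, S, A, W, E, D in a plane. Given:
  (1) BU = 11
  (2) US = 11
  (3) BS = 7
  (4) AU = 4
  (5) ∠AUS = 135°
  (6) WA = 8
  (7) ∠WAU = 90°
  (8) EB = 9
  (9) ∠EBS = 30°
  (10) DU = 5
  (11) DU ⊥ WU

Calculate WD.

Step 1: By the law of cosines on triangle UAW: UW² = 4² + 8² − 2·4·8·cos(90°) = 80, so UW = 4·√5.
Step 2: By the law of cosines on triangle WUD: WD² = (4·√5)² + 5² − 2·4·√5·5·cos(90°) = 105, so WD = √105.

Therefore, the length of WD = √105.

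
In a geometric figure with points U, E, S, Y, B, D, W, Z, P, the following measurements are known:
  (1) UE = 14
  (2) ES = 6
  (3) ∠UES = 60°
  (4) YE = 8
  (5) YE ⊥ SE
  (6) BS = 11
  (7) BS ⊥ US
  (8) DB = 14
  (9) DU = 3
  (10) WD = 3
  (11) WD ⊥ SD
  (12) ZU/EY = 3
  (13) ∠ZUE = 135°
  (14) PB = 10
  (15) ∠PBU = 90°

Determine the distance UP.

Step 1: By the law of cosines on triangle UES: US² = 14² + 6² − 2·14·6·cos(60°) = 148, so US = 2·√37.
Step 2: By the law of cosines on triangle USB: UB² = (2·√37)² + 11² − 2·2·√37·11·cos(90°) = 269, so UB ≈ 16.4.
Step 3: By the law of cosines on triangle UBP: UP² = 16.4² + 10² − 2·16.4·10·cos(90°) = 369, so UP = 3·√41.

Therefore, the length of UP = 3·√41.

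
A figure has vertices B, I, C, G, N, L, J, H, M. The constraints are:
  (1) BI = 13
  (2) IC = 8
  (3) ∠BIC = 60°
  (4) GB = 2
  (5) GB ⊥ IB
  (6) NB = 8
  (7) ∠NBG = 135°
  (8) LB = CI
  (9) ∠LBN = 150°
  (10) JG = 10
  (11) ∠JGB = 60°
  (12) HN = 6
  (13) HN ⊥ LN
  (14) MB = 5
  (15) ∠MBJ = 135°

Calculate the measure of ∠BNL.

From the given relations: LB = CI = 8.
Step 1: By the law of cosines on triangle NBL: NL² = 8² + 8² − 2·8·8·cos(150°) = 238.85, so NL ≈ 15.45.
Step 2: By the inverse law of cosines on triangle BNL: cos(∠BNL) = (8² + 15.45² − 8²) / (2·8·15.45) = 238.85/247.28 = 0.9659, so ∠BNL = 15°.

Therefore, the measure of angle ∠BNL = 15°.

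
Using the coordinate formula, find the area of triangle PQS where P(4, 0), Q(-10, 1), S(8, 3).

Shoelace: Area = (1/2)|4(1-3) + -10(3-0) + 8(0-1)| = (1/2)(46) = 23

23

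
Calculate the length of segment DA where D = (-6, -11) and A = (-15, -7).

d = sqrt((-9)^2 + (4)^2) = sqrt(97)

sqrt(97)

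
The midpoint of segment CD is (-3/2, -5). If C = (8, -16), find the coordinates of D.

Using the midpoint formula: M = ((x1 + x2)/2, (y1 + y2)/2)
We know M = (-3/2, -5) and C = (8, -16)
For x: -3/2 = (8 + x2)/2, so x2 = 2*-3/2 - 8 = -11
For y: -5 = (-16 + y2)/2, so y2 = 2*-5 - -16 = 6
D = (-11, 6)

(-11, 6)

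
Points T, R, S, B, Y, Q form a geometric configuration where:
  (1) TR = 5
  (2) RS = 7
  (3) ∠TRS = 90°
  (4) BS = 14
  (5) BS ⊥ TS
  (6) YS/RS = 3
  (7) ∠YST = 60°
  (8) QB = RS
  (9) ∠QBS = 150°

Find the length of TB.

Step 1: By the law of cosines on triangle SRT: ST² = 7² + 5² − 2·7·5·cos(90°) = 74, so ST = √74.
Step 2: By the law of cosines on triangle TSB: TB² = √74² + 14² − 2·√74·14·cos(90°) = 270, so TB = 3·√30.

Therefore, the length of TB = 3·√30.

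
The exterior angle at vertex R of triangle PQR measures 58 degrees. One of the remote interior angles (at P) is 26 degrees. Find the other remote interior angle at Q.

angle Q = 58 - 26 = 32 degrees (exterior angle theorem).

32 degrees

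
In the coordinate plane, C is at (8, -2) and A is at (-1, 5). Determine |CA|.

d = sqrt((-1 - 8)^2 + (5 - -2)^2)
d = sqrt(-9^2 + 7^2)
d = sqrt(81 + 49)
d = sqrt(130)

sqrt(130)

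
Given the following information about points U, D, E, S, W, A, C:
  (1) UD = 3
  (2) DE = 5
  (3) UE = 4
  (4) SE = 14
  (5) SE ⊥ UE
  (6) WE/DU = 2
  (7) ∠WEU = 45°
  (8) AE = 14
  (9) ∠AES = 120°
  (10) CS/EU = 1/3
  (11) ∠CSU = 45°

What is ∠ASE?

Step 1: By the law of cosines on triangle SEA: SA² = 14² + 14² − 2·14·14·cos(120°) = 588, so SA = 14·√3.
Step 2: By the inverse law of cosines on triangle ASE: cos(∠ASE) = ((14·√3)² + 14² − 14²) / (2·14·√3·14) = 588/678.96 = 0.866, so ∠ASE = 30°.

Therefore, the measure of angle ∠ASE = 30°.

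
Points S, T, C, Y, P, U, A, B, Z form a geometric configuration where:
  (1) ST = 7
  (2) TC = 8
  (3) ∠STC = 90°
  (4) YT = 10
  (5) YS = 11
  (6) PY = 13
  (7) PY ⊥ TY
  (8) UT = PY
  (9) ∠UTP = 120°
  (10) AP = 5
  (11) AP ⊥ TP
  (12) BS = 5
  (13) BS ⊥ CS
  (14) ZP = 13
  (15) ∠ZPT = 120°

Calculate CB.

Step 1: By the law of cosines on triangle CTS: CS² = 8² + 7² − 2·8·7·cos(90°) = 113, so CS = √113.
Step 2: By the law of cosines on triangle CSB: CB² = √113² + 5² − 2·√113·5·cos(90°) = 138, so CB = √138.

Therefore, the length of CB = √138.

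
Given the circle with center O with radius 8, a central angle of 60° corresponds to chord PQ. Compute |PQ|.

Chord length = 2r sin(θ/2)
= 2 × 8 × sin(60°/2)
= 2 × 8 × sin(30°)
= 8

8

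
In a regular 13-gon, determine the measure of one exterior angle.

Each exterior angle of a regular n-gon is 360 / n.
For n = 13: 360 / 13 = 360/13 degrees.

360/13 degrees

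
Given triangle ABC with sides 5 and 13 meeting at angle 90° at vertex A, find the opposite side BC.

Since angle A = 90°, this is a right triangle and the law of cosines reduces to the Pythagorean theorem.
BC^2 = 5^2 + 13^2 = 194
BC = sqrt(194)

sqrt(194)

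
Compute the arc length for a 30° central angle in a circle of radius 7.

Arc length = 2πr × θ/360
= 2π × 7 × 1/12
= 7*pi/6

7*pi/6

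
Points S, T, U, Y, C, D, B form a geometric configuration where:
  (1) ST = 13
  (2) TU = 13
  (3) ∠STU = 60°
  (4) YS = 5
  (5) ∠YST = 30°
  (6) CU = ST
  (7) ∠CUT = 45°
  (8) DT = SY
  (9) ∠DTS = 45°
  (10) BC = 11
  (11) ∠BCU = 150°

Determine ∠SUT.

Step 1: By the law of cosines on triangle UTS: US² = 13² + 13² − 2·13·13·cos(60°) = 169, so US = 13.
Step 2: By the inverse law of cosines on triangle SUT: cos(∠SUT) = (13² + 13² − 13²) / (2·13·13) = 169/338 = 0.5, so ∠SUT = 60°.

Therefore, the measure of angle ∠SUT = 60°.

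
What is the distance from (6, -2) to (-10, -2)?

d = sqrt((-10 - 6)^2 + (-2 - -2)^2)
d = sqrt(-16^2 + 0^2)
d = sqrt(256 + 0)
d = sqrt(256) = 16

16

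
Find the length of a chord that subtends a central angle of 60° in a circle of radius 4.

Chord length = 2r sin(θ/2)
= 2 × 4 × sin(60°/2)
= 2 × 4 × sin(30°)
= 4

4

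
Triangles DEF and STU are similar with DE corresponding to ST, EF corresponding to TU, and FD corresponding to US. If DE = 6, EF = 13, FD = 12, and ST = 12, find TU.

k = 12/6 = 2. TU = 2 * 13 = 26.

26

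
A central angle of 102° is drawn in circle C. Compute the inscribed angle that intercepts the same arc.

An inscribed angle intercepts an arc from a point on the circle, while the central angle intercepts the same arc from the center.
The inscribed angle is always half the central angle: 102° / 2 = 51°.

51°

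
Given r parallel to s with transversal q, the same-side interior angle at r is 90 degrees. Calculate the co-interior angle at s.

Co-interior angles (same-side interior) formed by parallel lines and a transversal are supplementary (sum to 180 degrees).
The given angle is 90 degrees.
The co-interior angle = 180 - 90 = 90 degrees.

90 degrees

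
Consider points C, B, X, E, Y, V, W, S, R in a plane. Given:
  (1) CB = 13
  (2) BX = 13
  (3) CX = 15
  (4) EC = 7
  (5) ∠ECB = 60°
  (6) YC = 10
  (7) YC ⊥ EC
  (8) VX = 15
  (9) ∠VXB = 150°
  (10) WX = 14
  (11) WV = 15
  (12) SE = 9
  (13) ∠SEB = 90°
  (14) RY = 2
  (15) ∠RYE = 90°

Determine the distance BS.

Step 1: By the law of cosines on triangle BCE: BE² = 13² + 7² − 2·13·7·cos(60°) = 127, so BE = √127.
Step 2: By the law of cosines on triangle BES: BS² = √127² + 9² − 2·√127·9·cos(90°) = 208, so BS = 4·√13.

Therefore, the length of BS = 4·√13.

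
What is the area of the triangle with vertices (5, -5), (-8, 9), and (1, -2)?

The Shoelace formula computes the area from vertex coordinates by summing cross products.
For vertices (5,-5), (-8,9), (1,-2):
Signed sum = 5*9 - -8*-5 + -8*-2 - 1*9 + 1*-5 - 5*-2
= 5 + 7 + 5 = 17
Area = (1/2)|17| = 17/2.

17/2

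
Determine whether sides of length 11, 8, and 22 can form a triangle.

The longest side is 22. The other two sides sum to 8 + 11 = 19.
Since 19 ≤ 22, the two shorter sides cannot reach around to close the triangle.

No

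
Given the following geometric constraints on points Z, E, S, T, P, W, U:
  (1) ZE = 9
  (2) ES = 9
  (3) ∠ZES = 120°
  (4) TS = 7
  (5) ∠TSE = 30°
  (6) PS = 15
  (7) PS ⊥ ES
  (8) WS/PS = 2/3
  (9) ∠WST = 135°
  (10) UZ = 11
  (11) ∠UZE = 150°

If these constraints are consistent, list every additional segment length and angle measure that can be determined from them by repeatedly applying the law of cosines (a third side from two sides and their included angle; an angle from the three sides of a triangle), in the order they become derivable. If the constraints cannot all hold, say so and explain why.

The constraints are consistent. Derivable facts, in order:
After 1 step:
- EP = 3·√34
- ET ≈ 4.57
- EU ≈ 19.33
- TW ≈ 15.75
- ZS = 9·√3
After 2 steps:
- ∠EPS = 30.96°
- ∠ESZ = 30°
- ∠ETS = 100.01°
- ∠EUZ = 13.47°
- ∠EZS = 30°
- ∠PES = 59.04°
- ∠SET = 49.99°
- ∠STW = 26.68°
- ∠SWT = 18.32°
- ∠UEZ = 16.53°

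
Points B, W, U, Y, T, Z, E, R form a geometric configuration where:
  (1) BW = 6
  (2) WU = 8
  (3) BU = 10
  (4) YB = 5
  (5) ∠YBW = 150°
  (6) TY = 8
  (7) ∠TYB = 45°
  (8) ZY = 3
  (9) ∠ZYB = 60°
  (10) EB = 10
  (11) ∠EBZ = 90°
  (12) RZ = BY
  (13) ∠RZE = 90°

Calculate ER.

From the given relations: RZ = BY = 5.
Step 1: By the law of cosines on triangle ZYB: ZB² = 3² + 5² − 2·3·5·cos(60°) = 19, so ZB = √19.
Step 2: By the law of cosines on triangle ZBE: ZE² = √19² + 10² − 2·√19·10·cos(90°) = 119, so ZE = √119.
Step 3: By the law of cosines on triangle EZR: ER² = √119² + 5² − 2·√119·5·cos(90°) = 144, so ER = 12.

Therefore, the length of ER = 12.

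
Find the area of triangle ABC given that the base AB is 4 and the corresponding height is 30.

A triangle's area is half the area of a rectangle with the same base and height.
Area = (1/2) * 4 * 30 = 60.

60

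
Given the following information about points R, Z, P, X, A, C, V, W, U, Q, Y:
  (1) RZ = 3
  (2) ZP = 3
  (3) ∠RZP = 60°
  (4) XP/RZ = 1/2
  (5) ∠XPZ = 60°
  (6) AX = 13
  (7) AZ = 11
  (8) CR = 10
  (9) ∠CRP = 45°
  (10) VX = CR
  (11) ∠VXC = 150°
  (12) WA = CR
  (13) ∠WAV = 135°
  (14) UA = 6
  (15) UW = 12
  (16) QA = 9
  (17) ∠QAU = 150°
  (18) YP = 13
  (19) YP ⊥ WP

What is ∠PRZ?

Step 1: By the law of cosines on triangle RZP: RP² = 3² + 3² − 2·3·3·cos(60°) = 9, so RP = 3.
Step 2: By the inverse law of cosines on triangle PRZ: cos(∠PRZ) = (3² + 3² − 3²) / (2·3·3) = 9/18 = 0.5, so ∠PRZ = 60°.

Therefore, the measure of angle ∠PRZ = 60°.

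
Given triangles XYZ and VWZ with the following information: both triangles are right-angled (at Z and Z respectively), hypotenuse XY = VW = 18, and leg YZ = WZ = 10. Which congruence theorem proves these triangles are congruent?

Consider the given information: both triangles are right-angled (at Z and Z respectively), hypotenuse XY = VW = 18, and leg YZ = WZ = 10
This is not SSS or ASA: SSS requires all three pairs of sides, but we don't have that. ASA requires two angles and the side between them.
The correct criterion is HL. The hypotenuse and one leg of two right triangles are equal (Hypotenuse-Leg).

HL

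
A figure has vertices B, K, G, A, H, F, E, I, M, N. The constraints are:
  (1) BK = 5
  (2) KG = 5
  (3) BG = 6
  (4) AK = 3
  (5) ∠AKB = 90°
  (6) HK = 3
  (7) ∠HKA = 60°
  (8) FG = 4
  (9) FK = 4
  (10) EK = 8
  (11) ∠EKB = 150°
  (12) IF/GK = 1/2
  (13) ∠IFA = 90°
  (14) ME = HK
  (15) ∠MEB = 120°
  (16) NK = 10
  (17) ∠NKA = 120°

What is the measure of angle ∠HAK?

Step 1: By the law of cosines on triangle AKH: AH² = 3² + 3² − 2·3·3·cos(60°) = 9, so AH = 3.
Step 2: By the inverse law of cosines on triangle HAK: cos(∠HAK) = (3² + 3² − 3²) / (2·3·3) = 9/18 = 0.5, so ∠HAK = 60°.

Therefore, the measure of angle ∠HAK = 60°.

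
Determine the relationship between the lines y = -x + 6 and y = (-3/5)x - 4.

Slope of line 1: m1 = -1
Slope of line 2: m2 = -3/5
For parallel lines we need equal slopes: -1 != -3/5.
For perpendicular lines we need m1*m2 = -1: (-1)(-3/5) = 3/5 != -1.
Since neither condition holds, the lines are neither parallel nor perpendicular.

Neither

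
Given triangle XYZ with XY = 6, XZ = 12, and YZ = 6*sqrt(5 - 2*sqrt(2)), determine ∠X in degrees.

When all three sides of a triangle are known, the law of cosines can be rearranged to find any angle.
cos(C) = (a² + b² - c²) / (2ab) gives cos(X) = sqrt(2)/2.
Taking the inverse cosine: X = 45°.

45°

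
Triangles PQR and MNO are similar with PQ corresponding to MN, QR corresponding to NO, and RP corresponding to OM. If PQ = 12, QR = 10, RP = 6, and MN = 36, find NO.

k = 36/12 = 3. NO = 3 * 10 = 30.

30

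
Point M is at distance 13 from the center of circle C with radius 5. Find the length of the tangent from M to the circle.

Let T be the point of tangency. Then CT ⊥ MT (radius ⊥ tangent).
In right triangle CTM: CM² = CT² + MT²
13² = 5² + MT²
MT² = 144, MT = 12

12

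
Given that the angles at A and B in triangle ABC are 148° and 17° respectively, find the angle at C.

The interior angles sum to 180°: angle C = 180 - 148 - 17 = 15°.
The triangle is obtuse (angles 148°, 17°, 15°).

15 degrees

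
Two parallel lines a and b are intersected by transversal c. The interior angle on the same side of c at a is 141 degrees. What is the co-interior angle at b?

Co-interior angles (same-side interior) formed by parallel lines and a transversal are supplementary (sum to 180 degrees).
The given angle is 141 degrees.
The co-interior angle = 180 - 141 = 39 degrees.

39 degrees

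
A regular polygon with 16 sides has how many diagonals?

Total line segments between 16 vertices = C(16,2) = 120.
Subtract the 16 sides: 120 - 16 = 104 diagonals.

104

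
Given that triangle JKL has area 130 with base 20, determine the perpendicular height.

Rearranging the area formula Area = (1/2) * base * height:
height = 2 * Area / base = 2 * 130 / 20 = 13.

13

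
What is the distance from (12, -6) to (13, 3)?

d = sqrt((13 - 12)^2 + (3 - -6)^2)
d = sqrt(1^2 + 9^2)
d = sqrt(1 + 81)
d = sqrt(82)

sqrt(82)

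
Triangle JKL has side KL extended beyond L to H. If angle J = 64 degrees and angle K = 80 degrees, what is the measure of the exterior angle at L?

Exterior angle = 64 + 80 = 144 degrees (exterior angle theorem).

144 degrees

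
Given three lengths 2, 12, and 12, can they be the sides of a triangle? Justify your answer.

For three segments to close into a triangle, no single side can be as long as the other two combined.
The longest side is 12, and 2 + 12 = 14 > 12.
A triangle can be formed.

Yes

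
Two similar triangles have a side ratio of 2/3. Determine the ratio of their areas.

The ratio of areas of similar triangles equals the square of the side ratio.
Side ratio = 2:3
Area ratio = (2/3)^2 = 4/9 = 4:9

4:9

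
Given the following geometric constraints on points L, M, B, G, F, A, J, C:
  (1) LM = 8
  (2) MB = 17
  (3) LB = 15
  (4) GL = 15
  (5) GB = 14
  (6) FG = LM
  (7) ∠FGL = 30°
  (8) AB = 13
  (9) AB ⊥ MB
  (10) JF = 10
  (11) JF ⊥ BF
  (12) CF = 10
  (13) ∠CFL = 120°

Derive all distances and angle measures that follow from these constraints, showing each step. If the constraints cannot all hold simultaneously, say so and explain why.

The constraints are consistent.

From the given relations:
  FG = LM = 8

Step 1: From LG = 15, GF = 8, and ∠LGF = 30°, by the law of cosines:
  LF² = LG² + GF² - 2·LG·GF·cos(30°) = 225 + 64 - 207.8 = 81.15
  LF ≈ 9.01

Step 2: From MB = 17, BA = 13, and ∠MBA = 90°, by the law of cosines:
  MA² = MB² + BA² - 2·MB·BA·cos(90°) = 289 + 169 - 0 = 458
  MA ≈ 21.4

Step 3: From LB = 15, LG = 15, BG = 14, by the inverse law of cosines:
  cos(∠BLG) = (LB² + LG² - BG²) / (2·LB·LG)
  ∠BLG = 55.64°

Step 4: From LB = 15, LM = 8, BM = 17, by the inverse law of cosines:
  cos(∠BLM) = (LB² + LM² - BM²) / (2·LB·LM)
  ∠BLM = 90°

Step 5: From MB = 17, ML = 8, BL = 15, by the inverse law of cosines:
  cos(∠BML) = (MB² + ML² - BL²) / (2·MB·ML)
  ∠BML = 61.93°

Step 6: From BG = 14, BL = 15, GL = 15, by the inverse law of cosines:
  cos(∠GBL) = (BG² + BL² - GL²) / (2·BG·BL)
  ∠GBL = 62.18°

Step 7: From BL = 15, BM = 17, LM = 8, by the inverse law of cosines:
  cos(∠LBM) = (BL² + BM² - LM²) / (2·BL·BM)
  ∠LBM = 28.07°

Step 8: From GB = 14, GL = 15, BL = 15, by the inverse law of cosines:
  cos(∠BGL) = (GB² + GL² - BL²) / (2·GB·GL)
  ∠BGL = 62.18°

Step 9: From LF = 9.01, FC = 10, and ∠LFC = 120°, by the law of cosines:
  LC² = LF² + FC² - 2·LF·FC·cos(120°) = 81.15 + 100 + 90.09 = 271.2
  LC ≈ 16.47

Step 10: From LF = 9.01, LG = 15, FG = 8, by the inverse law of cosines:
  cos(∠FLG) = (LF² + LG² - FG²) / (2·LF·LG)
  ∠FLG = 26.36°

Step 11: From MA = 21.4, MB = 17, AB = 13, by the inverse law of cosines:
  cos(∠AMB) = (MA² + MB² - AB²) / (2·MA·MB)
  ∠AMB = 37.41°

Step 12: From FG = 8, FL = 9.01, GL = 15, by the inverse law of cosines:
  cos(∠GFL) = (FG² + FL² - GL²) / (2·FG·FL)
  ∠GFL = 123.64°

Step 13: From AB = 13, AM = 21.4, BM = 17, by the inverse law of cosines:
  cos(∠BAM) = (AB² + AM² - BM²) / (2·AB·AM)
  ∠BAM = 52.59°

Step 14: From LC = 16.47, LF = 9.01, CF = 10, by the inverse law of cosines:
  cos(∠CLF) = (LC² + LF² - CF²) / (2·LC·LF)
  ∠CLF = 31.72°

Step 15: From CF = 10, CL = 16.47, FL = 9.01, by the inverse law of cosines:
  cos(∠FCL) = (CF² + CL² - FL²) / (2·CF·CL)
  ∠FCL = 28.28°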